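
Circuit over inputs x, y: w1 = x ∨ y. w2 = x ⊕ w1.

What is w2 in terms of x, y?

x ⊕ (x ∨ y)

w1 = x ∨ y
w2 = x ⊕ w1 = x ⊕ (x ∨ y)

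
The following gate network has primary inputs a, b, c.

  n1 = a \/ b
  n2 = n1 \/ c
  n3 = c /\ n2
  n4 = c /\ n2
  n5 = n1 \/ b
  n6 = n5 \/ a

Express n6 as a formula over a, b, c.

((a \/ b) \/ b) \/ a

n1 = a \/ b
n5 = n1 \/ b = (a \/ b) \/ b
n6 = n5 \/ a = ((a \/ b) \/ b) \/ a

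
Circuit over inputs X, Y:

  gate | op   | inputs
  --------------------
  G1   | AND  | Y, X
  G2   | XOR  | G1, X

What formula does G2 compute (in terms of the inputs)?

G1 = Y AND X
G2 = G1 XOR X = (Y AND X) XOR X

(Y AND X) XOR X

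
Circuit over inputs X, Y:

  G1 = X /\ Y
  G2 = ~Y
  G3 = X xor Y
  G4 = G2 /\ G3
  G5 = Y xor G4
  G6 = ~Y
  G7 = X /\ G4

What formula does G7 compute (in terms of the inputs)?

G2 = ~Y
G3 = X xor Y
G4 = G2 /\ G3 = ~Y /\ (X xor Y)
G7 = X /\ G4 = X /\ (~Y /\ (X xor Y))

X /\ (~Y /\ (X xor Y))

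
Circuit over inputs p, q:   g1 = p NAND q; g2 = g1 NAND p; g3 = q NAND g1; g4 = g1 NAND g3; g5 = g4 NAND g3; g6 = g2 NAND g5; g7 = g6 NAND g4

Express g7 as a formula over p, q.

g1 = p NAND q
g2 = g1 NAND p = (p NAND q) NAND p
g3 = q NAND g1 = q NAND (p NAND q)
g4 = g1 NAND g3 = (p NAND q) NAND (q NAND (p NAND q))
g5 = g4 NAND g3 = ((p NAND q) NAND (q NAND (p NAND q))) NAND (q NAND (p NAND q))
g6 = g2 NAND g5 = ((p NAND q) NAND p) NAND (((p NAND q) NAND (q NAND (p NAND q))) NAND (q NAND (p NAND q)))
g7 = g6 NAND g4 = (((p NAND q) NAND p) NAND (((p NAND q) NAND (q NAND (p NAND q))) NAND (q NAND (p NAND q)))) NAND ((p NAND q) NAND (q NAND (p NAND q)))

(((p NAND q) NAND p) NAND (((p NAND q) NAND (q NAND (p NAND q))) NAND (q NAND (p NAND q)))) NAND ((p NAND q) NAND (q NAND (p NAND q)))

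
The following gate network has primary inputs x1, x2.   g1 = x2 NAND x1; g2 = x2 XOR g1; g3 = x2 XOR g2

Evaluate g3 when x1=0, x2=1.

g1 = 1 NAND 0 = 1
g2 = 1 XOR 1 = 0
g3 = 1 XOR 0 = 1

1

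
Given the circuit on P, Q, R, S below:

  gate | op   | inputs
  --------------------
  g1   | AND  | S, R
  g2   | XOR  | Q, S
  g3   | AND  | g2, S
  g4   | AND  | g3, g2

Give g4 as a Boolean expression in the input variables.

((Q XOR S) AND S) AND (Q XOR S)

g2 = Q XOR S
g3 = g2 AND S = (Q XOR S) AND S
g4 = g3 AND g2 = ((Q XOR S) AND S) AND (Q XOR S)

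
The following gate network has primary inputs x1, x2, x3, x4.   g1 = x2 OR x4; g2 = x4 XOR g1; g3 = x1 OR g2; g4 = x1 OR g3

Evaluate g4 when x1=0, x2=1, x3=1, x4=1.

g1 = 1 OR 1 = 1
g2 = 1 XOR 1 = 0
g3 = 0 OR 0 = 0
g4 = 0 OR 0 = 0

0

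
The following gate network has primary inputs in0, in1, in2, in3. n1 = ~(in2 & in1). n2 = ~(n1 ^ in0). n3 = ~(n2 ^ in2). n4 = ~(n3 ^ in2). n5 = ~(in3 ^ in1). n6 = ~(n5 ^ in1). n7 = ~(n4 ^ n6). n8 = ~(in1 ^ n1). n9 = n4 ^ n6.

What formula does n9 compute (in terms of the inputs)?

(~((~((~((~(in2 & in1)) ^ in0)) ^ in2)) ^ in2)) ^ (~((~(in3 ^ in1)) ^ in1))

n1 = ~(in2 & in1)
n2 = ~(n1 ^ in0) = ~((~(in2 & in1)) ^ in0)
n3 = ~(n2 ^ in2) = ~((~((~(in2 & in1)) ^ in0)) ^ in2)
n4 = ~(n3 ^ in2) = ~((~((~((~(in2 & in1)) ^ in0)) ^ in2)) ^ in2)
n5 = ~(in3 ^ in1)
n6 = ~(n5 ^ in1) = ~((~(in3 ^ in1)) ^ in1)
n9 = n4 ^ n6 = (~((~((~((~(in2 & in1)) ^ in0)) ^ in2)) ^ in2)) ^ (~((~(in3 ^ in1)) ^ in1))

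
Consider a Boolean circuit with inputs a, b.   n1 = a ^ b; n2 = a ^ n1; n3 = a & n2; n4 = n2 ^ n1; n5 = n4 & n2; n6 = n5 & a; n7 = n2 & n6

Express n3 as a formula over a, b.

a & (a ^ (a ^ b))

n1 = a ^ b
n2 = a ^ n1 = a ^ (a ^ b)
n3 = a & n2 = a & (a ^ (a ^ b))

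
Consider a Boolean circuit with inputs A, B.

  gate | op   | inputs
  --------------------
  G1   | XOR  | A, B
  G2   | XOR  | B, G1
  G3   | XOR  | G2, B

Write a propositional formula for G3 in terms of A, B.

G1 = A XOR B
G2 = B XOR G1 = B XOR (A XOR B)
G3 = G2 XOR B = (B XOR (A XOR B)) XOR B

(B XOR (A XOR B)) XOR B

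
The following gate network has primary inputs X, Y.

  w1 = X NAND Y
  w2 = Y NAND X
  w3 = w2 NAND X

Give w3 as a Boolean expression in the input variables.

(Y NAND X) NAND X

w2 = Y NAND X
w3 = w2 NAND X = (Y NAND X) NAND X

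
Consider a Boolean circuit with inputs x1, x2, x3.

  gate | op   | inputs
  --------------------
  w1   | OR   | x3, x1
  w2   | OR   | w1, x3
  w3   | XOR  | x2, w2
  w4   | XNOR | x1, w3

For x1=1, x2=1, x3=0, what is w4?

w1 = 0 OR 1 = 1
w2 = 1 OR 0 = 1
w3 = 1 XOR 1 = 0
w4 = 1 XNOR 0 = 0

0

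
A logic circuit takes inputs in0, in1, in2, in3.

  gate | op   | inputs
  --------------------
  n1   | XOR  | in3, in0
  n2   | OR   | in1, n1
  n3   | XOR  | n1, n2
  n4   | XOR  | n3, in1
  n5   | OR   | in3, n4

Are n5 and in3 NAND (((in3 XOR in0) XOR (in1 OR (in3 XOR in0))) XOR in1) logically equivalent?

No

n1 = in3 XOR in0
n2 = in1 OR n1 = in1 OR (in3 XOR in0)
n3 = n1 XOR n2 = (in3 XOR in0) XOR (in1 OR (in3 XOR in0))
n4 = n3 XOR in1 = ((in3 XOR in0) XOR (in1 OR (in3 XOR in0))) XOR in1
n5 = in3 OR n4 = in3 OR (((in3 XOR in0) XOR (in1 OR (in3 XOR in0))) XOR in1)
At in0=0, in1=0, in2=0, in3=0: circuit gives 0, formula gives 1.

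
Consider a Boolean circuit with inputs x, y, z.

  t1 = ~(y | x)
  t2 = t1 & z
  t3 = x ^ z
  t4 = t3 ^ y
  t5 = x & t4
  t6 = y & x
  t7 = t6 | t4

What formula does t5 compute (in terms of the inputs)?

x & ((x ^ z) ^ y)

t3 = x ^ z
t4 = t3 ^ y = (x ^ z) ^ y
t5 = x & t4 = x & ((x ^ z) ^ y)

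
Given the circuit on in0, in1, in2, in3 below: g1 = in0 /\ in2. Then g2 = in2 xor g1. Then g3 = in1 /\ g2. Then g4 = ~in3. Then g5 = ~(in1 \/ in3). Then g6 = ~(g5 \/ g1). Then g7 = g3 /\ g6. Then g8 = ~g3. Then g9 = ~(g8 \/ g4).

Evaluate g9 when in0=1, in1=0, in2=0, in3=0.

0

g1 = 1 /\ 0 = 0
g2 = 0 xor 0 = 0
g3 = 0 /\ 0 = 0
g4 = ~0 = 1
g8 = ~0 = 1
g9 = ~(1 \/ 1) = 0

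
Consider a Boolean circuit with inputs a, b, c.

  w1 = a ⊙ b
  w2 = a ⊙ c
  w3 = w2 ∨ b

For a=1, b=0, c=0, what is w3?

0

w2 = 1 ⊙ 0 = 0
w3 = 0 ∨ 0 = 0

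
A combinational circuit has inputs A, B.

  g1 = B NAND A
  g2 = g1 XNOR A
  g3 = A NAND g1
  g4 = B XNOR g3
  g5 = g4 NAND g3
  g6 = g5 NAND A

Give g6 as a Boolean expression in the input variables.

g1 = B NAND A
g3 = A NAND g1 = A NAND (B NAND A)
g4 = B XNOR g3 = B XNOR (A NAND (B NAND A))
g5 = g4 NAND g3 = (B XNOR (A NAND (B NAND A))) NAND (A NAND (B NAND A))
g6 = g5 NAND A = ((B XNOR (A NAND (B NAND A))) NAND (A NAND (B NAND A))) NAND A

((B XNOR (A NAND (B NAND A))) NAND (A NAND (B NAND A))) NAND A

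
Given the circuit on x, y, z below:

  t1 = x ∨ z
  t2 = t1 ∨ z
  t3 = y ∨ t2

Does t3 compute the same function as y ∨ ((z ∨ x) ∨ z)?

Yes

t1 = x ∨ z
t2 = t1 ∨ z = (x ∨ z) ∨ z
t3 = y ∨ t2 = y ∨ ((x ∨ z) ∨ z)
At x=0, y=0, z=0: circuit gives 0, formula gives 0.
At x=0, y=0, z=1: circuit gives 1, formula gives 1.
Agrees on all 8 inputs.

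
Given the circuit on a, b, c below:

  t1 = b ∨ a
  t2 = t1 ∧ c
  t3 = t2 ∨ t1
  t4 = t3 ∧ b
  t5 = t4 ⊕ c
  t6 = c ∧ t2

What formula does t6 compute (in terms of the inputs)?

c ∧ ((b ∨ a) ∧ c)

t1 = b ∨ a
t2 = t1 ∧ c = (b ∨ a) ∧ c
t6 = c ∧ t2 = c ∧ ((b ∨ a) ∧ c)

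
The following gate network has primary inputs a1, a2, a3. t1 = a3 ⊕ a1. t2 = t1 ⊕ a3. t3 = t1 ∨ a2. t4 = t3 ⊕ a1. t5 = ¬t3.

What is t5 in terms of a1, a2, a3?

¬((a3 ⊕ a1) ∨ a2)

t1 = a3 ⊕ a1
t3 = t1 ∨ a2 = (a3 ⊕ a1) ∨ a2
t5 = ¬t3 = ¬((a3 ⊕ a1) ∨ a2)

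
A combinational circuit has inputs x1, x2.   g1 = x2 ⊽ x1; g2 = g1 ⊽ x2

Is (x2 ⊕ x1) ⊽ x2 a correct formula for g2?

No

g1 = x2 ⊽ x1
g2 = g1 ⊽ x2 = (x2 ⊽ x1) ⊽ x2
At x1=0, x2=0: circuit gives 0, formula gives 1.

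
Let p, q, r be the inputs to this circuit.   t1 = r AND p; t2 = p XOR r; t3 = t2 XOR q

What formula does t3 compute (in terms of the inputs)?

(p XOR r) XOR q

t2 = p XOR r
t3 = t2 XOR q = (p XOR r) XOR q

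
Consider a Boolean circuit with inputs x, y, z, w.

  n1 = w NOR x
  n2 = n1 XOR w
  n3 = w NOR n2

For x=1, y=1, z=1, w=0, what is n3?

1

n1 = 0 NOR 1 = 0
n2 = 0 XOR 0 = 0
n3 = 0 NOR 0 = 1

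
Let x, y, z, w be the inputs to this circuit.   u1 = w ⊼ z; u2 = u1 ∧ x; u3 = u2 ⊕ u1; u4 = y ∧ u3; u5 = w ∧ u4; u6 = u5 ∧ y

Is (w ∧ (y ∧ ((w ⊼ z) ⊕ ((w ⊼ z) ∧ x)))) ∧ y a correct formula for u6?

Yes

u1 = w ⊼ z
u2 = u1 ∧ x = (w ⊼ z) ∧ x
u3 = u2 ⊕ u1 = ((w ⊼ z) ∧ x) ⊕ (w ⊼ z)
u4 = y ∧ u3 = y ∧ (((w ⊼ z) ∧ x) ⊕ (w ⊼ z))
u5 = w ∧ u4 = w ∧ (y ∧ (((w ⊼ z) ∧ x) ⊕ (w ⊼ z)))
u6 = u5 ∧ y = (w ∧ (y ∧ (((w ⊼ z) ∧ x) ⊕ (w ⊼ z)))) ∧ y
At x=0, y=0, z=0, w=0: circuit gives 0, formula gives 0.
At x=0, y=1, z=0, w=1: circuit gives 1, formula gives 1.
Agrees on all 16 inputs.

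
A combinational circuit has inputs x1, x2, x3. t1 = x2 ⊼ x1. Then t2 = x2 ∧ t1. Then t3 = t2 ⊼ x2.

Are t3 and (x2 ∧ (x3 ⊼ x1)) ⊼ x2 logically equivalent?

No

t1 = x2 ⊼ x1
t2 = x2 ∧ t1 = x2 ∧ (x2 ⊼ x1)
t3 = t2 ⊼ x2 = (x2 ∧ (x2 ⊼ x1)) ⊼ x2
At x1=1, x2=1, x3=0: circuit gives 1, formula gives 0.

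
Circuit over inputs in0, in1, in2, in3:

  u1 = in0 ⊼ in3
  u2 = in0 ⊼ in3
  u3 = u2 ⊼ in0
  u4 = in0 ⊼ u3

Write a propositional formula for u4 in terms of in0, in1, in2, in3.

in0 ⊼ ((in0 ⊼ in3) ⊼ in0)

u2 = in0 ⊼ in3
u3 = u2 ⊼ in0 = (in0 ⊼ in3) ⊼ in0
u4 = in0 ⊼ u3 = in0 ⊼ ((in0 ⊼ in3) ⊼ in0)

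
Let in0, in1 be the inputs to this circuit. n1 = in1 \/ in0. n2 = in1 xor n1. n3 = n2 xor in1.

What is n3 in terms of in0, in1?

n1 = in1 \/ in0
n2 = in1 xor n1 = in1 xor (in1 \/ in0)
n3 = n2 xor in1 = (in1 xor (in1 \/ in0)) xor in1

(in1 xor (in1 \/ in0)) xor in1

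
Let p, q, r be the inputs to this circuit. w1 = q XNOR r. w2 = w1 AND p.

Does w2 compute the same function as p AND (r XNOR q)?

Yes

w1 = q XNOR r
w2 = w1 AND p = (q XNOR r) AND p
At p=0, q=0, r=0: circuit gives 0, formula gives 0.
At p=1, q=0, r=0: circuit gives 1, formula gives 1.
Agrees on all 8 inputs.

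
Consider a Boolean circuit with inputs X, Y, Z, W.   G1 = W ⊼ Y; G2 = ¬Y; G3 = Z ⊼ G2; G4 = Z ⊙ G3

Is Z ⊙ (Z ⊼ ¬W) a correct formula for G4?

G2 = ¬Y
G3 = Z ⊼ G2 = Z ⊼ ¬Y
G4 = Z ⊙ G3 = Z ⊙ (Z ⊼ ¬Y)
At X=0, Y=0, Z=1, W=1: circuit gives 0, formula gives 1.

No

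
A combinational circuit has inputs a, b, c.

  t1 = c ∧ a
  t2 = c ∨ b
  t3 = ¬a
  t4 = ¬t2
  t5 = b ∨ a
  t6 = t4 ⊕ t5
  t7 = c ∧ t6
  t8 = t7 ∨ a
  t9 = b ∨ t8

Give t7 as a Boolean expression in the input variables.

t2 = c ∨ b
t4 = ¬t2 = ¬(c ∨ b)
t5 = b ∨ a
t6 = t4 ⊕ t5 = ¬(c ∨ b) ⊕ (b ∨ a)
t7 = c ∧ t6 = c ∧ (¬(c ∨ b) ⊕ (b ∨ a))

c ∧ (¬(c ∨ b) ⊕ (b ∨ a))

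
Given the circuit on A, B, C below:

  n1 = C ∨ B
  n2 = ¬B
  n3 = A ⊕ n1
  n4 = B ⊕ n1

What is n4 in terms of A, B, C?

B ⊕ (C ∨ B)

n1 = C ∨ B
n4 = B ⊕ n1 = B ⊕ (C ∨ B)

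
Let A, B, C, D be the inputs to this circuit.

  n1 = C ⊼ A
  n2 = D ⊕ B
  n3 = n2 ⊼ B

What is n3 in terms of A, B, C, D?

(D ⊕ B) ⊼ B

n2 = D ⊕ B
n3 = n2 ⊼ B = (D ⊕ B) ⊼ B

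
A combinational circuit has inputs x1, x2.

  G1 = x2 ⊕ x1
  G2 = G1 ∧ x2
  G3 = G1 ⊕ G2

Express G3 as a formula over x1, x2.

G1 = x2 ⊕ x1
G2 = G1 ∧ x2 = (x2 ⊕ x1) ∧ x2
G3 = G1 ⊕ G2 = (x2 ⊕ x1) ⊕ ((x2 ⊕ x1) ∧ x2)

(x2 ⊕ x1) ⊕ ((x2 ⊕ x1) ∧ x2)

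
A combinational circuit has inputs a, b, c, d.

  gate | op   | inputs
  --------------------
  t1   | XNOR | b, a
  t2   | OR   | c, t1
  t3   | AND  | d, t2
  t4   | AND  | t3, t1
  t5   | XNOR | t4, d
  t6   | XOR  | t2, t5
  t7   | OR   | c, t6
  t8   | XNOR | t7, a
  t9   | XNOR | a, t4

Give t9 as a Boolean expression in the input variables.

t1 = b XNOR a
t2 = c OR t1 = c OR (b XNOR a)
t3 = d AND t2 = d AND (c OR (b XNOR a))
t4 = t3 AND t1 = (d AND (c OR (b XNOR a))) AND (b XNOR a)
t9 = a XNOR t4 = a XNOR ((d AND (c OR (b XNOR a))) AND (b XNOR a))

a XNOR ((d AND (c OR (b XNOR a))) AND (b XNOR a))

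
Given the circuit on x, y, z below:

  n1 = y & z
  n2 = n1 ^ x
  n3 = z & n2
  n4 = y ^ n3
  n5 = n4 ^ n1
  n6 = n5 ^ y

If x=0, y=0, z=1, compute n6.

n1 = 0 & 1 = 0
n2 = 0 ^ 0 = 0
n3 = 1 & 0 = 0
n4 = 0 ^ 0 = 0
n5 = 0 ^ 0 = 0
n6 = 0 ^ 0 = 0

0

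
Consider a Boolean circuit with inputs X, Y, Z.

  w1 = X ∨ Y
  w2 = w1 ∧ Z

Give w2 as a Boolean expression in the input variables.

(X ∨ Y) ∧ Z

w1 = X ∨ Y
w2 = w1 ∧ Z = (X ∨ Y) ∧ Z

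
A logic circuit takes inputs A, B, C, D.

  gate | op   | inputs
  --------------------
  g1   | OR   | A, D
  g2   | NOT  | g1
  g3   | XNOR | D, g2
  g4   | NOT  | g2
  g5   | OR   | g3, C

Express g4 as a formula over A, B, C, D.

NOT NOT (A OR D)

g1 = A OR D
g2 = NOT g1 = NOT (A OR D)
g4 = NOT g2 = NOT NOT (A OR D)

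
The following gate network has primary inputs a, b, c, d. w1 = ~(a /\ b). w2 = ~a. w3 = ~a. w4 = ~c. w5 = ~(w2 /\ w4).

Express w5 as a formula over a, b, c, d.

w2 = ~a
w4 = ~c
w5 = ~(w2 /\ w4) = ~(~a /\ ~c)

~(~a /\ ~c)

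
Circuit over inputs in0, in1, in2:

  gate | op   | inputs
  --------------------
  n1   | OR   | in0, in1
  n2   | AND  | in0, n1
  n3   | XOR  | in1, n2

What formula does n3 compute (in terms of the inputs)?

n1 = in0 OR in1
n2 = in0 AND n1 = in0 AND (in0 OR in1)
n3 = in1 XOR n2 = in1 XOR (in0 AND (in0 OR in1))

in1 XOR (in0 AND (in0 OR in1))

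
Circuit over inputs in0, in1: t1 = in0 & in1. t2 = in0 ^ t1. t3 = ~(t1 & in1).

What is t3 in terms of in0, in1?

~((in0 & in1) & in1)

t1 = in0 & in1
t3 = ~(t1 & in1) = ~((in0 & in1) & in1)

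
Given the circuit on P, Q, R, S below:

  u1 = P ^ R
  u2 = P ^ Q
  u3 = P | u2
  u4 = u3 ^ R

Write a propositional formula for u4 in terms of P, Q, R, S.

(P | (P ^ Q)) ^ R

u2 = P ^ Q
u3 = P | u2 = P | (P ^ Q)
u4 = u3 ^ R = (P | (P ^ Q)) ^ R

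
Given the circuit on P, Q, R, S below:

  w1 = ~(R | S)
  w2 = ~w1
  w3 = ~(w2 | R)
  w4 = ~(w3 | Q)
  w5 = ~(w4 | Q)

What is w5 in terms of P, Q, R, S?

~((~((~(~(~(R | S)) | R)) | Q)) | Q)

w1 = ~(R | S)
w2 = ~w1 = ~(~(R | S))
w3 = ~(w2 | R) = ~(~(~(R | S)) | R)
w4 = ~(w3 | Q) = ~((~(~(~(R | S)) | R)) | Q)
w5 = ~(w4 | Q) = ~((~((~(~(~(R | S)) | R)) | Q)) | Q)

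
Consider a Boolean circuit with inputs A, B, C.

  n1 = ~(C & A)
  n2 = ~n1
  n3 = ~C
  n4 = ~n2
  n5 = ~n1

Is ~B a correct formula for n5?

n1 = ~(C & A)
n5 = ~n1 = ~(~(C & A))
At A=0, B=0, C=0: circuit gives 0, formula gives 1.

No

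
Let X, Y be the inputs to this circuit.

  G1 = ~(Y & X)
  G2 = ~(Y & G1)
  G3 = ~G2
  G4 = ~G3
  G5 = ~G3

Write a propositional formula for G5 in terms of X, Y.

~~(~(Y & (~(Y & X))))

G1 = ~(Y & X)
G2 = ~(Y & G1) = ~(Y & (~(Y & X)))
G3 = ~G2 = ~(~(Y & (~(Y & X))))
G5 = ~G3 = ~~(~(Y & (~(Y & X))))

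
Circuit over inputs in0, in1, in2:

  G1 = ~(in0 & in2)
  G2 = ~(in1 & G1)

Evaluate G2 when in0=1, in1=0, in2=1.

1

G1 = ~(1 & 1) = 0
G2 = ~(0 & 0) = 1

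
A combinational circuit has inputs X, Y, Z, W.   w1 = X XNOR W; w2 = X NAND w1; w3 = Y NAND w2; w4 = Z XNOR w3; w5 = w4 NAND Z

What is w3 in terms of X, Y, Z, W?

w1 = X XNOR W
w2 = X NAND w1 = X NAND (X XNOR W)
w3 = Y NAND w2 = Y NAND (X NAND (X XNOR W))

Y NAND (X NAND (X XNOR W))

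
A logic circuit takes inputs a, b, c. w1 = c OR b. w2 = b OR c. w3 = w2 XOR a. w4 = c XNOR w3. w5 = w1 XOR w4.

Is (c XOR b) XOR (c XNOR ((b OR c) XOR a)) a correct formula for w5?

No

w1 = c OR b
w2 = b OR c
w3 = w2 XOR a = (b OR c) XOR a
w4 = c XNOR w3 = c XNOR ((b OR c) XOR a)
w5 = w1 XOR w4 = (c OR b) XOR (c XNOR ((b OR c) XOR a))
At a=0, b=1, c=1: circuit gives 0, formula gives 1.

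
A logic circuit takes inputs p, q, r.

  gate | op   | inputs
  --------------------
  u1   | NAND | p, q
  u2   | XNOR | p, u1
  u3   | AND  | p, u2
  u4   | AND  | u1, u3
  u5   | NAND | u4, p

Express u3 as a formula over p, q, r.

p AND (p XNOR (p NAND q))

u1 = p NAND q
u2 = p XNOR u1 = p XNOR (p NAND q)
u3 = p AND u2 = p AND (p XNOR (p NAND q))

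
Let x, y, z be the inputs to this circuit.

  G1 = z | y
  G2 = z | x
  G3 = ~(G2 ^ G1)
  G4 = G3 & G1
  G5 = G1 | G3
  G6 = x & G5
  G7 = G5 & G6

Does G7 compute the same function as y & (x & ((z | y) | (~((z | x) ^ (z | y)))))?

G1 = z | y
G2 = z | x
G3 = ~(G2 ^ G1) = ~((z | x) ^ (z | y))
G5 = G1 | G3 = (z | y) | (~((z | x) ^ (z | y)))
G6 = x & G5 = x & ((z | y) | (~((z | x) ^ (z | y))))
G7 = G5 & G6 = ((z | y) | (~((z | x) ^ (z | y)))) & (x & ((z | y) | (~((z | x) ^ (z | y)))))
At x=1, y=0, z=1: circuit gives 1, formula gives 0.

No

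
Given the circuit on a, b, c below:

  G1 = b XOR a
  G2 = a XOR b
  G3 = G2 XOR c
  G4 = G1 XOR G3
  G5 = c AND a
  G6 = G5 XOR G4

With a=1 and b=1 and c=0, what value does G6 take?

G1 = 1 XOR 1 = 0
G2 = 1 XOR 1 = 0
G3 = 0 XOR 0 = 0
G4 = 0 XOR 0 = 0
G5 = 0 AND 1 = 0
G6 = 0 XOR 0 = 0

0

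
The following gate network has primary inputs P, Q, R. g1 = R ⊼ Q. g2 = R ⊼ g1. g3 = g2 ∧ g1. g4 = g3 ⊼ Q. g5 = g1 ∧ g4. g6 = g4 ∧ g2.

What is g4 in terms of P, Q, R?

((R ⊼ (R ⊼ Q)) ∧ (R ⊼ Q)) ⊼ Q

g1 = R ⊼ Q
g2 = R ⊼ g1 = R ⊼ (R ⊼ Q)
g3 = g2 ∧ g1 = (R ⊼ (R ⊼ Q)) ∧ (R ⊼ Q)
g4 = g3 ⊼ Q = ((R ⊼ (R ⊼ Q)) ∧ (R ⊼ Q)) ⊼ Q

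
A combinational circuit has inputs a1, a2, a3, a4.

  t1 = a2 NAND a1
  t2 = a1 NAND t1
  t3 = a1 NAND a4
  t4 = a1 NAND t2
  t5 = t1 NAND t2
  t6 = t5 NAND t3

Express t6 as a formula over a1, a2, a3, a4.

t1 = a2 NAND a1
t2 = a1 NAND t1 = a1 NAND (a2 NAND a1)
t3 = a1 NAND a4
t5 = t1 NAND t2 = (a2 NAND a1) NAND (a1 NAND (a2 NAND a1))
t6 = t5 NAND t3 = ((a2 NAND a1) NAND (a1 NAND (a2 NAND a1))) NAND (a1 NAND a4)

((a2 NAND a1) NAND (a1 NAND (a2 NAND a1))) NAND (a1 NAND a4)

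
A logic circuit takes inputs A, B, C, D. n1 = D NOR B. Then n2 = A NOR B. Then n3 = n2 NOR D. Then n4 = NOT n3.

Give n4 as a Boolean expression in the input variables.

n2 = A NOR B
n3 = n2 NOR D = (A NOR B) NOR D
n4 = NOT n3 = NOT ((A NOR B) NOR D)

NOT ((A NOR B) NOR D)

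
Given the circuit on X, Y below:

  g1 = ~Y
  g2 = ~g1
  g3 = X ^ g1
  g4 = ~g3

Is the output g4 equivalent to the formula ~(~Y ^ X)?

g1 = ~Y
g3 = X ^ g1 = X ^ ~Y
g4 = ~g3 = ~(X ^ ~Y)
At X=0, Y=0: circuit gives 0, formula gives 0.
At X=0, Y=1: circuit gives 1, formula gives 1.
Agrees on all 4 inputs.

Yes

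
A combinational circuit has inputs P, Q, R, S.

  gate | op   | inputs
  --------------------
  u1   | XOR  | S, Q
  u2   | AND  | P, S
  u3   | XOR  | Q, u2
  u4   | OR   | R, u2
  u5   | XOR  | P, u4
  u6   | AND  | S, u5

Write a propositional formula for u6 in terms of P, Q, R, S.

S AND (P XOR (R OR (P AND S)))

u2 = P AND S
u4 = R OR u2 = R OR (P AND S)
u5 = P XOR u4 = P XOR (R OR (P AND S))
u6 = S AND u5 = S AND (P XOR (R OR (P AND S)))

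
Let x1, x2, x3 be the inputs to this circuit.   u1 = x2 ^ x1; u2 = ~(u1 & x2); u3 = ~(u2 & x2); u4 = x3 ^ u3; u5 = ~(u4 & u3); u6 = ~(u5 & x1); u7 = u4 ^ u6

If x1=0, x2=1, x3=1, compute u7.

1

u1 = 1 ^ 0 = 1
u2 = ~(1 & 1) = 0
u3 = ~(0 & 1) = 1
u4 = 1 ^ 1 = 0
u5 = ~(0 & 1) = 1
u6 = ~(1 & 0) = 1
u7 = 0 ^ 1 = 1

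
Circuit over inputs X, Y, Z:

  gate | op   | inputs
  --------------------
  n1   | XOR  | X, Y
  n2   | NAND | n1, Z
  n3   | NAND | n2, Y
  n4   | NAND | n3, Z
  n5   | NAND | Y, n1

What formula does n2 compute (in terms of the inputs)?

(X XOR Y) NAND Z

n1 = X XOR Y
n2 = n1 NAND Z = (X XOR Y) NAND Z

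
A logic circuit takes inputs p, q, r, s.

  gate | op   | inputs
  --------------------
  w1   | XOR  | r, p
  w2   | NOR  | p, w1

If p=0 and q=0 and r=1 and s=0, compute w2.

0

w1 = 1 XOR 0 = 1
w2 = 0 NOR 1 = 0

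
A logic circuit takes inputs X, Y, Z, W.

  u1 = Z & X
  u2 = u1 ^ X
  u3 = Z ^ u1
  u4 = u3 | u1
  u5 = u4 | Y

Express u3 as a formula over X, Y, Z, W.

u1 = Z & X
u3 = Z ^ u1 = Z ^ (Z & X)

Z ^ (Z & X)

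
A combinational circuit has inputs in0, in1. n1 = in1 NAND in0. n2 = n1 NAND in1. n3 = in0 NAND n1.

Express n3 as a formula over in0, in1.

in0 NAND (in1 NAND in0)

n1 = in1 NAND in0
n3 = in0 NAND n1 = in0 NAND (in1 NAND in0)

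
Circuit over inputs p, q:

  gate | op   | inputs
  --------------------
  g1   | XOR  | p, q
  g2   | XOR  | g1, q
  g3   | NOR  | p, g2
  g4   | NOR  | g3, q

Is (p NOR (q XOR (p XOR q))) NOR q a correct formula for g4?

g1 = p XOR q
g2 = g1 XOR q = (p XOR q) XOR q
g3 = p NOR g2 = p NOR ((p XOR q) XOR q)
g4 = g3 NOR q = (p NOR ((p XOR q) XOR q)) NOR q
At p=0, q=0: circuit gives 0, formula gives 0.
At p=1, q=0: circuit gives 1, formula gives 1.
Agrees on all 4 inputs.

Yes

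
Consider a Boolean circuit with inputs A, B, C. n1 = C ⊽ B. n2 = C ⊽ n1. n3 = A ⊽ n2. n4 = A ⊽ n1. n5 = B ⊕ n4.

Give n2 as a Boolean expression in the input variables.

n1 = C ⊽ B
n2 = C ⊽ n1 = C ⊽ (C ⊽ B)

C ⊽ (C ⊽ B)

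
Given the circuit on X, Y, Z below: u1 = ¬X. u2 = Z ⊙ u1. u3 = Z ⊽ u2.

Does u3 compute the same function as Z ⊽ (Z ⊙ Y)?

u1 = ¬X
u2 = Z ⊙ u1 = Z ⊙ ¬X
u3 = Z ⊽ u2 = Z ⊽ (Z ⊙ ¬X)
At X=0, Y=0, Z=0: circuit gives 1, formula gives 0.

No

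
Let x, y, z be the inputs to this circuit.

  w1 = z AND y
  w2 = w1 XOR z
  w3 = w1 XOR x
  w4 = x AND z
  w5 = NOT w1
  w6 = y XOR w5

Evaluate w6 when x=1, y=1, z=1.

1

w1 = 1 AND 1 = 1
w5 = NOT 1 = 0
w6 = 1 XOR 0 = 1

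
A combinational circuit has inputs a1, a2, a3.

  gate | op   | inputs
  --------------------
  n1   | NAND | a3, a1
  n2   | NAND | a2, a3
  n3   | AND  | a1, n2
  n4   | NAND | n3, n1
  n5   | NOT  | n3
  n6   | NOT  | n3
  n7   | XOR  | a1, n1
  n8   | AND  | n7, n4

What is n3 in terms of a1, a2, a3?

a1 AND (a2 NAND a3)

n2 = a2 NAND a3
n3 = a1 AND n2 = a1 AND (a2 NAND a3)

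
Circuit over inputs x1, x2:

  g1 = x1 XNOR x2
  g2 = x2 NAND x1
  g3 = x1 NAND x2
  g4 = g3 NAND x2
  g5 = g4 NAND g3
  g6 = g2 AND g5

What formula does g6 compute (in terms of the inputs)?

(x2 NAND x1) AND (((x1 NAND x2) NAND x2) NAND (x1 NAND x2))

g2 = x2 NAND x1
g3 = x1 NAND x2
g4 = g3 NAND x2 = (x1 NAND x2) NAND x2
g5 = g4 NAND g3 = ((x1 NAND x2) NAND x2) NAND (x1 NAND x2)
g6 = g2 AND g5 = (x2 NAND x1) AND (((x1 NAND x2) NAND x2) NAND (x1 NAND x2))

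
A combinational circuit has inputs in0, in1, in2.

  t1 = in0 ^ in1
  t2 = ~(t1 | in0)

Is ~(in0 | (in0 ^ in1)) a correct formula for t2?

Yes

t1 = in0 ^ in1
t2 = ~(t1 | in0) = ~((in0 ^ in1) | in0)
At in0=0, in1=1, in2=0: circuit gives 0, formula gives 0.
At in0=0, in1=0, in2=0: circuit gives 1, formula gives 1.
Agrees on all 8 inputs.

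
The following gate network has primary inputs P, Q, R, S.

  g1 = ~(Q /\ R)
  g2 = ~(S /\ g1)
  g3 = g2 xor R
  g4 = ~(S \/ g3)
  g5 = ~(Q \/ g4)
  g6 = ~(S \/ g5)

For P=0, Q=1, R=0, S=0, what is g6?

1

g1 = ~(1 /\ 0) = 1
g2 = ~(0 /\ 1) = 1
g3 = 1 xor 0 = 1
g4 = ~(0 \/ 1) = 0
g5 = ~(1 \/ 0) = 0
g6 = ~(0 \/ 0) = 1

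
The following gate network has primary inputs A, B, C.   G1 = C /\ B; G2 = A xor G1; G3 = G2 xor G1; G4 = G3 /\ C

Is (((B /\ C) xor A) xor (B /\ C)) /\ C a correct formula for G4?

Yes

G1 = C /\ B
G2 = A xor G1 = A xor (C /\ B)
G3 = G2 xor G1 = (A xor (C /\ B)) xor (C /\ B)
G4 = G3 /\ C = ((A xor (C /\ B)) xor (C /\ B)) /\ C
At A=0, B=0, C=0: circuit gives 0, formula gives 0.
At A=1, B=0, C=1: circuit gives 1, formula gives 1.
Agrees on all 8 inputs.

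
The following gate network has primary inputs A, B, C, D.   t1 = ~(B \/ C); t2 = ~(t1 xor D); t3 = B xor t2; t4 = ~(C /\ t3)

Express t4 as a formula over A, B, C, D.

~(C /\ (B xor (~((~(B \/ C)) xor D))))

t1 = ~(B \/ C)
t2 = ~(t1 xor D) = ~((~(B \/ C)) xor D)
t3 = B xor t2 = B xor (~((~(B \/ C)) xor D))
t4 = ~(C /\ t3) = ~(C /\ (B xor (~((~(B \/ C)) xor D))))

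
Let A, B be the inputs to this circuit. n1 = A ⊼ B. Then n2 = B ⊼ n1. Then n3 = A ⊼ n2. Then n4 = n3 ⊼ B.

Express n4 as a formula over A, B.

n1 = A ⊼ B
n2 = B ⊼ n1 = B ⊼ (A ⊼ B)
n3 = A ⊼ n2 = A ⊼ (B ⊼ (A ⊼ B))
n4 = n3 ⊼ B = (A ⊼ (B ⊼ (A ⊼ B))) ⊼ B

(A ⊼ (B ⊼ (A ⊼ B))) ⊼ B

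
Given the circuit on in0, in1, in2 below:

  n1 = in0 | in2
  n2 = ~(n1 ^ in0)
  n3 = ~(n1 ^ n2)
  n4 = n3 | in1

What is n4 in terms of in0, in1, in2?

(~((in0 | in2) ^ (~((in0 | in2) ^ in0)))) | in1

n1 = in0 | in2
n2 = ~(n1 ^ in0) = ~((in0 | in2) ^ in0)
n3 = ~(n1 ^ n2) = ~((in0 | in2) ^ (~((in0 | in2) ^ in0)))
n4 = n3 | in1 = (~((in0 | in2) ^ (~((in0 | in2) ^ in0)))) | in1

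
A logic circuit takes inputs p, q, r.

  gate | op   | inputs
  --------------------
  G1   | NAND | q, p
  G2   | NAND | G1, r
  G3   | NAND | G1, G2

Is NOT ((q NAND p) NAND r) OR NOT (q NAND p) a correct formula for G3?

G1 = q NAND p
G2 = G1 NAND r = (q NAND p) NAND r
G3 = G1 NAND G2 = (q NAND p) NAND ((q NAND p) NAND r)
At p=0, q=0, r=0: circuit gives 0, formula gives 0.
At p=0, q=0, r=1: circuit gives 1, formula gives 1.
Agrees on all 8 inputs.

Yes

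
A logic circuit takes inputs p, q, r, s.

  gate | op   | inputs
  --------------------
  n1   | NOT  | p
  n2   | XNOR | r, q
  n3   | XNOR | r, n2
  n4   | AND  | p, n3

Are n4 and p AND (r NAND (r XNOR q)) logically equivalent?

No

n2 = r XNOR q
n3 = r XNOR n2 = r XNOR (r XNOR q)
n4 = p AND n3 = p AND (r XNOR (r XNOR q))
At p=1, q=0, r=0, s=0: circuit gives 0, formula gives 1.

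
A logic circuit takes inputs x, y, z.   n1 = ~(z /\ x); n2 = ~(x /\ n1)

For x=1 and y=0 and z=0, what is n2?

n1 = ~(0 /\ 1) = 1
n2 = ~(1 /\ 1) = 0

0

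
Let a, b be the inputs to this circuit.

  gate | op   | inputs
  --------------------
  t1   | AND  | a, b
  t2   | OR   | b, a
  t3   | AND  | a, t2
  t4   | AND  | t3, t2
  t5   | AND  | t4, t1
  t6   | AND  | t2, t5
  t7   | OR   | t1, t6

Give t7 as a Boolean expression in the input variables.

t1 = a AND b
t2 = b OR a
t3 = a AND t2 = a AND (b OR a)
t4 = t3 AND t2 = (a AND (b OR a)) AND (b OR a)
t5 = t4 AND t1 = ((a AND (b OR a)) AND (b OR a)) AND (a AND b)
t6 = t2 AND t5 = (b OR a) AND (((a AND (b OR a)) AND (b OR a)) AND (a AND b))
t7 = t1 OR t6 = (a AND b) OR ((b OR a) AND (((a AND (b OR a)) AND (b OR a)) AND (a AND b)))

(a AND b) OR ((b OR a) AND (((a AND (b OR a)) AND (b OR a)) AND (a AND b)))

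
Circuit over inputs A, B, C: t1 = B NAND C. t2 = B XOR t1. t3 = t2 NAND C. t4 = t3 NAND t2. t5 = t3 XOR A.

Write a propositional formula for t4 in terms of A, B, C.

t1 = B NAND C
t2 = B XOR t1 = B XOR (B NAND C)
t3 = t2 NAND C = (B XOR (B NAND C)) NAND C
t4 = t3 NAND t2 = ((B XOR (B NAND C)) NAND C) NAND (B XOR (B NAND C))

((B XOR (B NAND C)) NAND C) NAND (B XOR (B NAND C))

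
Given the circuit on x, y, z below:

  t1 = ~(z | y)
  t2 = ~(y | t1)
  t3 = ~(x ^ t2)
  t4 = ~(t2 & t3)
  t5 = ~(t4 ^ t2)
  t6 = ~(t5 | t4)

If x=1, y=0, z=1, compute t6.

t1 = ~(1 | 0) = 0
t2 = ~(0 | 0) = 1
t3 = ~(1 ^ 1) = 1
t4 = ~(1 & 1) = 0
t5 = ~(0 ^ 1) = 0
t6 = ~(0 | 0) = 1

1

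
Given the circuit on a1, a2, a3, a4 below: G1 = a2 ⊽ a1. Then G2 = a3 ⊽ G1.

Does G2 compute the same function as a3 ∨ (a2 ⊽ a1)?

No

G1 = a2 ⊽ a1
G2 = a3 ⊽ G1 = a3 ⊽ (a2 ⊽ a1)
At a1=0, a2=0, a3=0, a4=0: circuit gives 0, formula gives 1.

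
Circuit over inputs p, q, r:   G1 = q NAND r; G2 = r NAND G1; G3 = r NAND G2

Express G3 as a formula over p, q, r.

r NAND (r NAND (q NAND r))

G1 = q NAND r
G2 = r NAND G1 = r NAND (q NAND r)
G3 = r NAND G2 = r NAND (r NAND (q NAND r))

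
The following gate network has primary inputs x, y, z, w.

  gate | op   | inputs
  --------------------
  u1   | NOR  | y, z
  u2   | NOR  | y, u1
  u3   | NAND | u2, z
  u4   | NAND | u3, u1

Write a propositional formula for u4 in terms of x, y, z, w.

u1 = y NOR z
u2 = y NOR u1 = y NOR (y NOR z)
u3 = u2 NAND z = (y NOR (y NOR z)) NAND z
u4 = u3 NAND u1 = ((y NOR (y NOR z)) NAND z) NAND (y NOR z)

((y NOR (y NOR z)) NAND z) NAND (y NOR z)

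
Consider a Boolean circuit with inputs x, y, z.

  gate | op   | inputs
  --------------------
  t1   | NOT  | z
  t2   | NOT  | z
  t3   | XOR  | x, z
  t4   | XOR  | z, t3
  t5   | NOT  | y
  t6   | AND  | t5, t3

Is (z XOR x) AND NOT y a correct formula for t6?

Yes

t3 = x XOR z
t5 = NOT y
t6 = t5 AND t3 = NOT y AND (x XOR z)
At x=0, y=0, z=0: circuit gives 0, formula gives 0.
At x=0, y=0, z=1: circuit gives 1, formula gives 1.
Agrees on all 8 inputs.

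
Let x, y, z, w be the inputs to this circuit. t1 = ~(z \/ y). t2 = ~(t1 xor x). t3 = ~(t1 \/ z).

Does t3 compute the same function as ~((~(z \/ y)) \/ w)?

No

t1 = ~(z \/ y)
t3 = ~(t1 \/ z) = ~((~(z \/ y)) \/ z)
At x=0, y=0, z=1, w=0: circuit gives 0, formula gives 1.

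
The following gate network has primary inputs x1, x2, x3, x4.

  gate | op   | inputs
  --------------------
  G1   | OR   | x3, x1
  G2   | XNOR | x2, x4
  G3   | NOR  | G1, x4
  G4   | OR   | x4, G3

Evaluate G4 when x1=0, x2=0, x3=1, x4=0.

G1 = 1 OR 0 = 1
G3 = 1 NOR 0 = 0
G4 = 0 OR 0 = 0

0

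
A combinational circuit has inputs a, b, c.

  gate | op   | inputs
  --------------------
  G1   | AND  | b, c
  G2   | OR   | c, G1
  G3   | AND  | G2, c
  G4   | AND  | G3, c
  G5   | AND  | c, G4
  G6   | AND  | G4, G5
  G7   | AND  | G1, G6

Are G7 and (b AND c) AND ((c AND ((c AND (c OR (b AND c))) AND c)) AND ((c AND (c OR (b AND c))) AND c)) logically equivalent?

Yes

G1 = b AND c
G2 = c OR G1 = c OR (b AND c)
G3 = G2 AND c = (c OR (b AND c)) AND c
G4 = G3 AND c = ((c OR (b AND c)) AND c) AND c
G5 = c AND G4 = c AND (((c OR (b AND c)) AND c) AND c)
G6 = G4 AND G5 = (((c OR (b AND c)) AND c) AND c) AND (c AND (((c OR (b AND c)) AND c) AND c))
G7 = G1 AND G6 = (b AND c) AND ((((c OR (b AND c)) AND c) AND c) AND (c AND (((c OR (b AND c)) AND c) AND c)))
At a=0, b=0, c=0: circuit gives 0, formula gives 0.
At a=0, b=1, c=1: circuit gives 1, formula gives 1.
Agrees on all 8 inputs.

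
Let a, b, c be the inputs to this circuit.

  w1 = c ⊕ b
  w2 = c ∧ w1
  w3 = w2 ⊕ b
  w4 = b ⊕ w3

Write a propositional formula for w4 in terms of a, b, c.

w1 = c ⊕ b
w2 = c ∧ w1 = c ∧ (c ⊕ b)
w3 = w2 ⊕ b = (c ∧ (c ⊕ b)) ⊕ b
w4 = b ⊕ w3 = b ⊕ ((c ∧ (c ⊕ b)) ⊕ b)

b ⊕ ((c ∧ (c ⊕ b)) ⊕ b)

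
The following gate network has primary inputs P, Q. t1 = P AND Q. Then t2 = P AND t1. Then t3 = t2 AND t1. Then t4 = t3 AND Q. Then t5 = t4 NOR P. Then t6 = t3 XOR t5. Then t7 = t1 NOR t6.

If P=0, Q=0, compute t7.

t1 = 0 AND 0 = 0
t2 = 0 AND 0 = 0
t3 = 0 AND 0 = 0
t4 = 0 AND 0 = 0
t5 = 0 NOR 0 = 1
t6 = 0 XOR 1 = 1
t7 = 0 NOR 1 = 0

0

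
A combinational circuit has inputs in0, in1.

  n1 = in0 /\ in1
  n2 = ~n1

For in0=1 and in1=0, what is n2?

1

n1 = 1 /\ 0 = 0
n2 = ~0 = 1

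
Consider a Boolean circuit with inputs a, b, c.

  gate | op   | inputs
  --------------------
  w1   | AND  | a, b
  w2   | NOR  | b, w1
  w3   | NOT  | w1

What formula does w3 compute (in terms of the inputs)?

NOT (a AND b)

w1 = a AND b
w3 = NOT w1 = NOT (a AND b)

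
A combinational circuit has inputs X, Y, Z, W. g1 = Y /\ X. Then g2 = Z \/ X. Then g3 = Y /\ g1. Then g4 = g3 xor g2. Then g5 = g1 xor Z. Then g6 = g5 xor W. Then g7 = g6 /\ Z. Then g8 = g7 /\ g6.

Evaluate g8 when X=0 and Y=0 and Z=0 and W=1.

g1 = 0 /\ 0 = 0
g5 = 0 xor 0 = 0
g6 = 0 xor 1 = 1
g7 = 1 /\ 0 = 0
g8 = 0 /\ 1 = 0

0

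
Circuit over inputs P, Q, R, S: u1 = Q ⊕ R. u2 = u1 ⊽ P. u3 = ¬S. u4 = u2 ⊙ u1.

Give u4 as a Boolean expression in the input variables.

((Q ⊕ R) ⊽ P) ⊙ (Q ⊕ R)

u1 = Q ⊕ R
u2 = u1 ⊽ P = (Q ⊕ R) ⊽ P
u4 = u2 ⊙ u1 = ((Q ⊕ R) ⊽ P) ⊙ (Q ⊕ R)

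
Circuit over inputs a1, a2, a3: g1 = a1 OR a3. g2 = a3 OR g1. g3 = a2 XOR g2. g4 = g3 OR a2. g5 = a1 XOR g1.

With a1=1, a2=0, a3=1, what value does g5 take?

0

g1 = 1 OR 1 = 1
g5 = 1 XOR 1 = 0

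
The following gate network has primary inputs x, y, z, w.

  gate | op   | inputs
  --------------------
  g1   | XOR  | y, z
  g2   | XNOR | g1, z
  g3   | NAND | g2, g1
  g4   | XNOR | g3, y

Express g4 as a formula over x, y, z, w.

(((y XOR z) XNOR z) NAND (y XOR z)) XNOR y

g1 = y XOR z
g2 = g1 XNOR z = (y XOR z) XNOR z
g3 = g2 NAND g1 = ((y XOR z) XNOR z) NAND (y XOR z)
g4 = g3 XNOR y = (((y XOR z) XNOR z) NAND (y XOR z)) XNOR y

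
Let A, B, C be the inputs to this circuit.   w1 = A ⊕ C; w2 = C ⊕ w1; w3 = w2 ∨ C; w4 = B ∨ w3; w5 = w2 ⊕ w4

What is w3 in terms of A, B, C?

(C ⊕ (A ⊕ C)) ∨ C

w1 = A ⊕ C
w2 = C ⊕ w1 = C ⊕ (A ⊕ C)
w3 = w2 ∨ C = (C ⊕ (A ⊕ C)) ∨ C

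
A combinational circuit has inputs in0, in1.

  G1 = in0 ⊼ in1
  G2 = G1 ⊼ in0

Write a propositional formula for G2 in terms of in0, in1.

G1 = in0 ⊼ in1
G2 = G1 ⊼ in0 = (in0 ⊼ in1) ⊼ in0

(in0 ⊼ in1) ⊼ in0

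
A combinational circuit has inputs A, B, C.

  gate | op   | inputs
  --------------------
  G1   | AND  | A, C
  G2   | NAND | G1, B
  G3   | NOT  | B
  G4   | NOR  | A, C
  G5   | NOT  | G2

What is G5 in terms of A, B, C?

NOT ((A AND C) NAND B)

G1 = A AND C
G2 = G1 NAND B = (A AND C) NAND B
G5 = NOT G2 = NOT ((A AND C) NAND B)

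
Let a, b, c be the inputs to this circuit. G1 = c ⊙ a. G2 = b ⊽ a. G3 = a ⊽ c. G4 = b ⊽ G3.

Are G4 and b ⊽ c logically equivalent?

G3 = a ⊽ c
G4 = b ⊽ G3 = b ⊽ (a ⊽ c)
At a=0, b=0, c=0: circuit gives 0, formula gives 1.

No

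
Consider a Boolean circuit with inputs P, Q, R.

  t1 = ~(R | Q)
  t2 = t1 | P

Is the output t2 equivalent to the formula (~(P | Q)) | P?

t1 = ~(R | Q)
t2 = t1 | P = (~(R | Q)) | P
At P=0, Q=0, R=1: circuit gives 0, formula gives 1.

No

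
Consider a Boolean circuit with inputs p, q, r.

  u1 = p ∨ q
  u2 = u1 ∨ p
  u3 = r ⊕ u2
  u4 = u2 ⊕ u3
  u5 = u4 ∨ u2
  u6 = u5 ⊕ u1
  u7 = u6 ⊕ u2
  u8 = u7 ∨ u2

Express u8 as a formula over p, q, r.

((((((p ∨ q) ∨ p) ⊕ (r ⊕ ((p ∨ q) ∨ p))) ∨ ((p ∨ q) ∨ p)) ⊕ (p ∨ q)) ⊕ ((p ∨ q) ∨ p)) ∨ ((p ∨ q) ∨ p)

u1 = p ∨ q
u2 = u1 ∨ p = (p ∨ q) ∨ p
u3 = r ⊕ u2 = r ⊕ ((p ∨ q) ∨ p)
u4 = u2 ⊕ u3 = ((p ∨ q) ∨ p) ⊕ (r ⊕ ((p ∨ q) ∨ p))
u5 = u4 ∨ u2 = (((p ∨ q) ∨ p) ⊕ (r ⊕ ((p ∨ q) ∨ p))) ∨ ((p ∨ q) ∨ p)
u6 = u5 ⊕ u1 = ((((p ∨ q) ∨ p) ⊕ (r ⊕ ((p ∨ q) ∨ p))) ∨ ((p ∨ q) ∨ p)) ⊕ (p ∨ q)
u7 = u6 ⊕ u2 = (((((p ∨ q) ∨ p) ⊕ (r ⊕ ((p ∨ q) ∨ p))) ∨ ((p ∨ q) ∨ p)) ⊕ (p ∨ q)) ⊕ ((p ∨ q) ∨ p)
u8 = u7 ∨ u2 = ((((((p ∨ q) ∨ p) ⊕ (r ⊕ ((p ∨ q) ∨ p))) ∨ ((p ∨ q) ∨ p)) ⊕ (p ∨ q)) ⊕ ((p ∨ q) ∨ p)) ∨ ((p ∨ q) ∨ p)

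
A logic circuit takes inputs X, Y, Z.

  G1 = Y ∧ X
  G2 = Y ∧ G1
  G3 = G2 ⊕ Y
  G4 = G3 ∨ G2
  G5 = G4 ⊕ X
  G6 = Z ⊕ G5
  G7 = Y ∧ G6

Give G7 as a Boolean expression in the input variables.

G1 = Y ∧ X
G2 = Y ∧ G1 = Y ∧ (Y ∧ X)
G3 = G2 ⊕ Y = (Y ∧ (Y ∧ X)) ⊕ Y
G4 = G3 ∨ G2 = ((Y ∧ (Y ∧ X)) ⊕ Y) ∨ (Y ∧ (Y ∧ X))
G5 = G4 ⊕ X = (((Y ∧ (Y ∧ X)) ⊕ Y) ∨ (Y ∧ (Y ∧ X))) ⊕ X
G6 = Z ⊕ G5 = Z ⊕ ((((Y ∧ (Y ∧ X)) ⊕ Y) ∨ (Y ∧ (Y ∧ X))) ⊕ X)
G7 = Y ∧ G6 = Y ∧ (Z ⊕ ((((Y ∧ (Y ∧ X)) ⊕ Y) ∨ (Y ∧ (Y ∧ X))) ⊕ X))

Y ∧ (Z ⊕ ((((Y ∧ (Y ∧ X)) ⊕ Y) ∨ (Y ∧ (Y ∧ X))) ⊕ X))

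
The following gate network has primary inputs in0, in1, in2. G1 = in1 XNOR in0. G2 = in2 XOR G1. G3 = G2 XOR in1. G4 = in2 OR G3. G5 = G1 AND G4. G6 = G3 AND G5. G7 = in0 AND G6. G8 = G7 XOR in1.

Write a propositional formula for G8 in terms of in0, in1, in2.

(in0 AND (((in2 XOR (in1 XNOR in0)) XOR in1) AND ((in1 XNOR in0) AND (in2 OR ((in2 XOR (in1 XNOR in0)) XOR in1))))) XOR in1

G1 = in1 XNOR in0
G2 = in2 XOR G1 = in2 XOR (in1 XNOR in0)
G3 = G2 XOR in1 = (in2 XOR (in1 XNOR in0)) XOR in1
G4 = in2 OR G3 = in2 OR ((in2 XOR (in1 XNOR in0)) XOR in1)
G5 = G1 AND G4 = (in1 XNOR in0) AND (in2 OR ((in2 XOR (in1 XNOR in0)) XOR in1))
G6 = G3 AND G5 = ((in2 XOR (in1 XNOR in0)) XOR in1) AND ((in1 XNOR in0) AND (in2 OR ((in2 XOR (in1 XNOR in0)) XOR in1)))
G7 = in0 AND G6 = in0 AND (((in2 XOR (in1 XNOR in0)) XOR in1) AND ((in1 XNOR in0) AND (in2 OR ((in2 XOR (in1 XNOR in0)) XOR in1))))
G8 = G7 XOR in1 = (in0 AND (((in2 XOR (in1 XNOR in0)) XOR in1) AND ((in1 XNOR in0) AND (in2 OR ((in2 XOR (in1 XNOR in0)) XOR in1))))) XOR in1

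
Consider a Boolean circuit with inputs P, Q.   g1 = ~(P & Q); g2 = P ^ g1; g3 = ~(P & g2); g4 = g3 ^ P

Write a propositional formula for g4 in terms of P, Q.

(~(P & (P ^ (~(P & Q))))) ^ P

g1 = ~(P & Q)
g2 = P ^ g1 = P ^ (~(P & Q))
g3 = ~(P & g2) = ~(P & (P ^ (~(P & Q))))
g4 = g3 ^ P = (~(P & (P ^ (~(P & Q))))) ^ P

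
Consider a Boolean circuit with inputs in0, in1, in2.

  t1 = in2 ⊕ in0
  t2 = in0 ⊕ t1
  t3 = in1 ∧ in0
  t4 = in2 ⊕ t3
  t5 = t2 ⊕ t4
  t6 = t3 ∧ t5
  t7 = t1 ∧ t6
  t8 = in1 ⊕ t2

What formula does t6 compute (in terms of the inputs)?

t1 = in2 ⊕ in0
t2 = in0 ⊕ t1 = in0 ⊕ (in2 ⊕ in0)
t3 = in1 ∧ in0
t4 = in2 ⊕ t3 = in2 ⊕ (in1 ∧ in0)
t5 = t2 ⊕ t4 = (in0 ⊕ (in2 ⊕ in0)) ⊕ (in2 ⊕ (in1 ∧ in0))
t6 = t3 ∧ t5 = (in1 ∧ in0) ∧ ((in0 ⊕ (in2 ⊕ in0)) ⊕ (in2 ⊕ (in1 ∧ in0)))

(in1 ∧ in0) ∧ ((in0 ⊕ (in2 ⊕ in0)) ⊕ (in2 ⊕ (in1 ∧ in0)))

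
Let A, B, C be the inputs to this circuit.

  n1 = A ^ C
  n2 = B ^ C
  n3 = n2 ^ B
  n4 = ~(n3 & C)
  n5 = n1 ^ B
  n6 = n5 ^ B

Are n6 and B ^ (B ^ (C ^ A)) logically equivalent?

n1 = A ^ C
n5 = n1 ^ B = (A ^ C) ^ B
n6 = n5 ^ B = ((A ^ C) ^ B) ^ B
At A=0, B=0, C=0: circuit gives 0, formula gives 0.
At A=0, B=0, C=1: circuit gives 1, formula gives 1.
Agrees on all 8 inputs.

Yes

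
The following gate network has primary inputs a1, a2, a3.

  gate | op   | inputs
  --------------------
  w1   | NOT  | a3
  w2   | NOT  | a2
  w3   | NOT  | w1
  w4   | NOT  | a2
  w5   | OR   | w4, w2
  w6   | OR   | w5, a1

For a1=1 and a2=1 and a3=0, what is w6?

1

w2 = NOT 1 = 0
w4 = NOT 1 = 0
w5 = 0 OR 0 = 0
w6 = 0 OR 1 = 1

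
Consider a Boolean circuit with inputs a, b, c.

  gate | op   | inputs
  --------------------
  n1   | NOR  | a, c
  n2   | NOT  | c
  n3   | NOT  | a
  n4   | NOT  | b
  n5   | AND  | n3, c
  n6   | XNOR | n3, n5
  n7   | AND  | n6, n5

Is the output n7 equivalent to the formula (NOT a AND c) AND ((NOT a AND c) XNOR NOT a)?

Yes

n3 = NOT a
n5 = n3 AND c = NOT a AND c
n6 = n3 XNOR n5 = NOT a XNOR (NOT a AND c)
n7 = n6 AND n5 = (NOT a XNOR (NOT a AND c)) AND (NOT a AND c)
At a=0, b=0, c=0: circuit gives 0, formula gives 0.
At a=0, b=0, c=1: circuit gives 1, formula gives 1.
Agrees on all 8 inputs.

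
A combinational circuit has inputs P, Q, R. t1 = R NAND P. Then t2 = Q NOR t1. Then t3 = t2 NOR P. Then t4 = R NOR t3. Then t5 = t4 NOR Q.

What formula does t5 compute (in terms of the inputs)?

(R NOR ((Q NOR (R NAND P)) NOR P)) NOR Q

t1 = R NAND P
t2 = Q NOR t1 = Q NOR (R NAND P)
t3 = t2 NOR P = (Q NOR (R NAND P)) NOR P
t4 = R NOR t3 = R NOR ((Q NOR (R NAND P)) NOR P)
t5 = t4 NOR Q = (R NOR ((Q NOR (R NAND P)) NOR P)) NOR Q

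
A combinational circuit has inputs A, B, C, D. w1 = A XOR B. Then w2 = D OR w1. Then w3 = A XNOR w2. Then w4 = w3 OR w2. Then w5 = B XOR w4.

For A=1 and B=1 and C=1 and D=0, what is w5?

w1 = 1 XOR 1 = 0
w2 = 0 OR 0 = 0
w3 = 1 XNOR 0 = 0
w4 = 0 OR 0 = 0
w5 = 1 XOR 0 = 1

1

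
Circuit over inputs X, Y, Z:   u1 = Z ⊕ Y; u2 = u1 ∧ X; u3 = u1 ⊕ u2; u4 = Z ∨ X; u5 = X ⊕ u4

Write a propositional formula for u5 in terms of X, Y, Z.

X ⊕ (Z ∨ X)

u4 = Z ∨ X
u5 = X ⊕ u4 = X ⊕ (Z ∨ X)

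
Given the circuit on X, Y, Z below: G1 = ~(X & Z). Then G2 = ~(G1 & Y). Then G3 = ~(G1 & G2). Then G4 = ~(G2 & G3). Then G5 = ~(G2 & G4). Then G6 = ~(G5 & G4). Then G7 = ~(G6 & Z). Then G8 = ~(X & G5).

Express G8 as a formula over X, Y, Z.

G1 = ~(X & Z)
G2 = ~(G1 & Y) = ~((~(X & Z)) & Y)
G3 = ~(G1 & G2) = ~((~(X & Z)) & (~((~(X & Z)) & Y)))
G4 = ~(G2 & G3) = ~((~((~(X & Z)) & Y)) & (~((~(X & Z)) & (~((~(X & Z)) & Y)))))
G5 = ~(G2 & G4) = ~((~((~(X & Z)) & Y)) & (~((~((~(X & Z)) & Y)) & (~((~(X & Z)) & (~((~(X & Z)) & Y)))))))
G8 = ~(X & G5) = ~(X & (~((~((~(X & Z)) & Y)) & (~((~((~(X & Z)) & Y)) & (~((~(X & Z)) & (~((~(X & Z)) & Y)))))))))

~(X & (~((~((~(X & Z)) & Y)) & (~((~((~(X & Z)) & Y)) & (~((~(X & Z)) & (~((~(X & Z)) & Y)))))))))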